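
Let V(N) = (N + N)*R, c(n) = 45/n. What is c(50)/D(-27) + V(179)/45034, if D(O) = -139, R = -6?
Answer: -1695513/31298630 ≈ -0.054172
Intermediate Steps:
V(N) = -12*N (V(N) = (N + N)*(-6) = (2*N)*(-6) = -12*N)
c(50)/D(-27) + V(179)/45034 = (45/50)/(-139) - 12*179/45034 = (45*(1/50))*(-1/139) - 2148*1/45034 = (9/10)*(-1/139) - 1074/22517 = -9/1390 - 1074/22517 = -1695513/31298630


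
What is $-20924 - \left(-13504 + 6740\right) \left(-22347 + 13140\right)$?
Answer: $-62297072$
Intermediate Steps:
$-20924 - \left(-13504 + 6740\right) \left(-22347 + 13140\right) = -20924 - \left(-6764\right) \left(-9207\right) = -20924 - 62276148 = -62297072$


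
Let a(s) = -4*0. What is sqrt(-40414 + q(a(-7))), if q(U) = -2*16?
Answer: 3*I*sqrt(4494) ≈ 201.11*I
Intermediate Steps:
a(s) = 0
q(U) = -32
sqrt(-40414 + q(a(-7))) = sqrt(-40414 - 32) = sqrt(-40446) = 3*I*sqrt(4494)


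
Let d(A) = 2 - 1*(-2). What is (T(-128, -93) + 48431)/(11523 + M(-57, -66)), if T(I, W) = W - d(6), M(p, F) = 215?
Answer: 24167/5869 ≈ 4.1177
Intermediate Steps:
d(A) = 4 (d(A) = 2 + 2 = 4)
T(I, W) = -4 + W (T(I, W) = W - 1*4 = W - 4 = -4 + W)
(T(-128, -93) + 48431)/(11523 + M(-57, -66)) = ((-4 - 93) + 48431)/(11523 + 215) = (-97 + 48431)/11738 = 48334*(1/11738) = 24167/5869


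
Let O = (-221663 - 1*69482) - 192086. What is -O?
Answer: 483231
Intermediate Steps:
O = -483231 (O = (-221663 - 69482) - 192086 = -291145 - 192086 = -483231)
-O = -1*(-483231) = 483231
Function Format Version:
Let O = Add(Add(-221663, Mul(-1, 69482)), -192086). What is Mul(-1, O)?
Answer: 483231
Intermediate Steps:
O = -483231 (O = Add(Add(-221663, -69482), -192086) = Add(-291145, -192086) = -483231)
Mul(-1, O) = Mul(-1, -483231) = 483231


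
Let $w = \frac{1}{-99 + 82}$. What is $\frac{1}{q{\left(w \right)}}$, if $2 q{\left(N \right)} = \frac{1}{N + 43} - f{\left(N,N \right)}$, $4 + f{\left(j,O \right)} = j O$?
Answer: $\frac{421940}{848063} \approx 0.49753$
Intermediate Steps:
$f{\left(j,O \right)} = -4 + O j$ ($f{\left(j,O \right)} = -4 + j O = -4 + O j$)
$w = - \frac{1}{17}$ ($w = \frac{1}{-17} = - \frac{1}{17} \approx -0.058824$)
$q{\left(N \right)} = 2 + \frac{1}{2 \left(43 + N\right)} - \frac{N^{2}}{2}$ ($q{\left(N \right)} = \frac{\frac{1}{N + 43} - \left(-4 + N N\right)}{2} = \frac{\frac{1}{43 + N} - \left(-4 + N^{2}\right)}{2} = \frac{4 + \frac{1}{43 + N} - N^{2}}{2} = 2 + \frac{1}{2 \left(43 + N\right)} - \frac{N^{2}}{2}$)
$\frac{1}{q{\left(w \right)}} = \frac{1}{\frac{1}{2} \frac{1}{43 - \frac{1}{17}} \left(173 - 43 \left(- \frac{1}{17}\right)^{2} - - \frac{-4 + \left(- \frac{1}{17}\right)^{2}}{17}\right)} = \frac{1}{\frac{1}{2} \frac{1}{\frac{730}{17}} \left(173 - \frac{43}{289} - - \frac{-4 + \frac{1}{289}}{17}\right)} = \frac{1}{\frac{1}{2} \cdot \frac{17}{730} \left(173 - \frac{43}{289} - \left(- \frac{1}{17}\right) \left(- \frac{1155}{289}\right)\right)} = \frac{1}{\frac{1}{2} \cdot \frac{17}{730} \left(173 - \frac{43}{289} - \frac{1155}{4913}\right)} = \frac{1}{\frac{1}{2} \cdot \frac{17}{730} \cdot \frac{848063}{4913}} = \frac{1}{\frac{848063}{421940}} = \frac{421940}{848063}$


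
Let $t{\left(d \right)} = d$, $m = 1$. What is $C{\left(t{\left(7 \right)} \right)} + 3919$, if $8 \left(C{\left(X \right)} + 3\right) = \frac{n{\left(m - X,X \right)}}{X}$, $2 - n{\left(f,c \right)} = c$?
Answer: $\frac{219291}{56} \approx 3915.9$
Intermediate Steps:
$n{\left(f,c \right)} = 2 - c$
$C{\left(X \right)} = -3 + \frac{2 - X}{8 X}$ ($C{\left(X \right)} = -3 + \frac{\left(2 - X\right) \frac{1}{X}}{8} = -3 + \frac{\frac{1}{X} \left(2 - X\right)}{8} = -3 + \frac{2 - X}{8 X}$)
$C{\left(t{\left(7 \right)} \right)} + 3919 = \frac{2 - 175}{8 \cdot 7} + 3919 = \frac{1}{8} \cdot \frac{1}{7} \left(2 - 175\right) + 3919 = \frac{1}{8} \cdot \frac{1}{7} \left(-173\right) + 3919 = - \frac{173}{56} + 3919 = \frac{219291}{56}$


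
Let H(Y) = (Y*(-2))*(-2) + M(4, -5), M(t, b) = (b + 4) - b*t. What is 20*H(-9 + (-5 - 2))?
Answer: -900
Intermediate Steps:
M(t, b) = 4 + b - b*t (M(t, b) = (4 + b) - b*t = 4 + b - b*t)
H(Y) = 19 + 4*Y (H(Y) = (Y*(-2))*(-2) + (4 - 5 - 1*(-5)*4) = -2*Y*(-2) + (4 - 5 + 20) = 4*Y + 19 = 19 + 4*Y)
20*H(-9 + (-5 - 2)) = 20*(19 + 4*(-9 + (-5 - 2))) = 20*(19 + 4*(-9 - 7)) = 20*(19 + 4*(-16)) = 20*(19 - 64) = 20*(-45) = -900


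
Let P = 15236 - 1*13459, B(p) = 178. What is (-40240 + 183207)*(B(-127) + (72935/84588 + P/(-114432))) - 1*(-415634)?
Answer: 20960158837703809/806631168 ≈ 2.5985e+7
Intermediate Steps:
P = 1777 (P = 15236 - 13459 = 1777)
(-40240 + 183207)*(B(-127) + (72935/84588 + P/(-114432))) - 1*(-415634) = (-40240 + 183207)*(178 + (72935/84588 + 1777/(-114432))) - 1*(-415634) = 142967*(178 + (72935*(1/84588) + 1777*(-1/114432))) + 415634 = 142967*(178 + (72935/84588 - 1777/114432)) + 415634 = 142967*(178 + 682982087/806631168) + 415634 = 142967*(144263329991/806631168) + 415634 = 20624895498823297/806631168 + 415634 = 20960158837703809/806631168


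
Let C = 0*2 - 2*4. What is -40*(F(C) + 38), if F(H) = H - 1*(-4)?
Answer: -1360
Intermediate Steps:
C = -8 (C = 0 - 8 = -8)
F(H) = 4 + H (F(H) = H + 4 = 4 + H)
-40*(F(C) + 38) = -40*((4 - 8) + 38) = -40*(-4 + 38) = -40*34 = -1360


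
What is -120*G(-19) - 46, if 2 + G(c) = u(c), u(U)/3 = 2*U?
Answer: 13874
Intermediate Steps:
u(U) = 6*U (u(U) = 3*(2*U) = 6*U)
G(c) = -2 + 6*c
-120*G(-19) - 46 = -120*(-2 + 6*(-19)) - 46 = -120*(-2 - 114) - 46 = -120*(-116) - 46 = 13920 - 46 = 13874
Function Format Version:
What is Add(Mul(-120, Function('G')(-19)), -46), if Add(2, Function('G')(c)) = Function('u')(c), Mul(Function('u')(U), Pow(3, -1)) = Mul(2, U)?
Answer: 13874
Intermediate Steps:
Function('u')(U) = Mul(6, U) (Function('u')(U) = Mul(3, Mul(2, U)) = Mul(6, U))
Function('G')(c) = Add(-2, Mul(6, c))
Add(Mul(-120, Function('G')(-19)), -46) = Add(Mul(-120, Add(-2, Mul(6, -19))), -46) = Add(Mul(-120, Add(-2, -114)), -46) = Add(Mul(-120, -116), -46) = Add(13920, -46) = 13874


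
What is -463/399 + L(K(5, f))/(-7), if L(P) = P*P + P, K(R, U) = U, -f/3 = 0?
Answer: -463/399 ≈ -1.1604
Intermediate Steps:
f = 0 (f = -3*0 = 0)
L(P) = P + P**2 (L(P) = P**2 + P = P + P**2)
-463/399 + L(K(5, f))/(-7) = -463/399 + (0*(1 + 0))/(-7) = -463*1/399 + (0*1)*(-1/7) = -463/399 + 0*(-1/7) = -463/399 + 0 = -463/399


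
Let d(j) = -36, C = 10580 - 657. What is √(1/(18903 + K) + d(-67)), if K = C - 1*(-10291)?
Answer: 7*I*√1124183463/39117 ≈ 6.0*I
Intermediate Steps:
C = 9923
K = 20214 (K = 9923 - 1*(-10291) = 9923 + 10291 = 20214)
√(1/(18903 + K) + d(-67)) = √(1/(18903 + 20214) - 36) = √(1/39117 - 36) = √(-1408211/39117) = 7*I*√1124183463/39117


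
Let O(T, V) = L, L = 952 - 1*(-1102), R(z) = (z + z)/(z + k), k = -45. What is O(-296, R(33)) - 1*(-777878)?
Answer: 779932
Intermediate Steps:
R(z) = 2*z/(-45 + z) (R(z) = (z + z)/(z - 45) = (2*z)/(-45 + z) = 2*z/(-45 + z))
L = 2054 (L = 952 + 1102 = 2054)
O(T, V) = 2054
O(-296, R(33)) - 1*(-777878) = 2054 - 1*(-777878) = 2054 + 777878 = 779932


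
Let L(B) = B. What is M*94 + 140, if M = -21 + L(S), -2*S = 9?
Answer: -2257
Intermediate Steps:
S = -9/2 (S = -½*9 = -9/2 ≈ -4.5000)
M = -51/2 (M = -21 - 9/2 = -51/2 ≈ -25.500)
M*94 + 140 = -51/2*94 + 140 = -2397 + 140 = -2257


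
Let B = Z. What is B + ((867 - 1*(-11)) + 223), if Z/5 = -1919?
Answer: -8494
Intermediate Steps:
Z = -9595 (Z = 5*(-1919) = -9595)
B = -9595
B + ((867 - 1*(-11)) + 223) = -9595 + ((867 - 1*(-11)) + 223) = -9595 + ((867 + 11) + 223) = -9595 + (878 + 223) = -9595 + 1101 = -8494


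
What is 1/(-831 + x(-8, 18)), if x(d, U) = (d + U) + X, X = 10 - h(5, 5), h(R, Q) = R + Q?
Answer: -1/821 ≈ -0.0012180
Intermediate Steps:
h(R, Q) = Q + R
X = 0 (X = 10 - (5 + 5) = 10 - 1*10 = 10 - 10 = 0)
x(d, U) = U + d (x(d, U) = (d + U) + 0 = (U + d) + 0 = U + d)
1/(-831 + x(-8, 18)) = 1/(-831 + (18 - 8)) = 1/(-831 + 10) = 1/(-821) = -1/821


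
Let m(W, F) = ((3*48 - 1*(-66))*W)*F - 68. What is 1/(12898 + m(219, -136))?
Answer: -1/6241810 ≈ -1.6021e-7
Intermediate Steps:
m(W, F) = -68 + 210*F*W (m(W, F) = ((144 + 66)*W)*F - 68 = (210*W)*F - 68 = 210*F*W - 68 = -68 + 210*F*W)
1/(12898 + m(219, -136)) = 1/(12898 + (-68 + 210*(-136)*219)) = 1/(12898 + (-68 - 6254640)) = 1/(12898 - 6254708) = 1/(-6241810) = -1/6241810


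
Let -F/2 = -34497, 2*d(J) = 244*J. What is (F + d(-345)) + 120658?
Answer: 147562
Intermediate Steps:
d(J) = 122*J (d(J) = (244*J)/2 = 122*J)
F = 68994 (F = -2*(-34497) = 68994)
(F + d(-345)) + 120658 = (68994 + 122*(-345)) + 120658 = (68994 - 42090) + 120658 = 26904 + 120658 = 147562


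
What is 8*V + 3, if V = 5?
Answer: 43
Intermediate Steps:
8*V + 3 = 8*5 + 3 = 40 + 3 = 43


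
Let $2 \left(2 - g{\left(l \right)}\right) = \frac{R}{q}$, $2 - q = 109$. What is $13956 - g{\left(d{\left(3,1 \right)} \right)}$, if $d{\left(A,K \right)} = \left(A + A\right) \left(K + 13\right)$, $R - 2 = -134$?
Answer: $\frac{1493144}{107} \approx 13955.0$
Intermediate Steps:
$R = -132$ ($R = 2 - 134 = -132$)
$q = -107$ ($q = 2 - 109 = -107$)
$d{\left(A,K \right)} = 2 A \left(13 + K\right)$
$g{\left(l \right)} = \frac{148}{107}$ ($g{\left(l \right)} = 2 - \frac{\left(-132\right) \frac{1}{-107}}{2} = 2 - \frac{\left(-132\right) \left(- \frac{1}{107}\right)}{2} = 2 - \frac{66}{107} = \frac{148}{107}$)
$13956 - g{\left(d{\left(3,1 \right)} \right)} = 13956 - \frac{148}{107} = \frac{1493144}{107}$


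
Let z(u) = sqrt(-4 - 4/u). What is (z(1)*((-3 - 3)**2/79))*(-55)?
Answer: -3960*I*sqrt(2)/79 ≈ -70.89*I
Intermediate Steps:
(z(1)*((-3 - 3)**2/79))*(-55) = ((2*sqrt((-1 - 1*1)/1))*((-3 - 3)**2/79))*(-55) = ((2*sqrt(1*(-1 - 1)))*((-6)**2*(1/79)))*(-55) = ((2*sqrt(1*(-2)))*(36*(1/79)))*(-55) = ((2*sqrt(-2))*(36/79))*(-55) = ((2*(I*sqrt(2)))*(36/79))*(-55) = ((2*I*sqrt(2))*(36/79))*(-55) = (72*I*sqrt(2)/79)*(-55) = -3960*I*sqrt(2)/79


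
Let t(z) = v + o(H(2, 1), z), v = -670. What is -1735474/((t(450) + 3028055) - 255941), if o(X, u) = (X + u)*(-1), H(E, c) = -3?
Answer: -1735474/2770997 ≈ -0.62630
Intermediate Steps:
o(X, u) = -X - u
t(z) = -667 - z (t(z) = -670 + (-1*(-3) - z) = -670 + (3 - z) = -667 - z)
-1735474/((t(450) + 3028055) - 255941) = -1735474/(((-667 - 1*450) + 3028055) - 255941) = -1735474/(((-667 - 450) + 3028055) - 255941) = -1735474/((-1117 + 3028055) - 255941) = -1735474/(3026938 - 255941) = -1735474/2770997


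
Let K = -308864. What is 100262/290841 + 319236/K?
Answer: -15469898777/22457578656 ≈ -0.68885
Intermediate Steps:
100262/290841 + 319236/K = 100262/290841 + 319236/(-308864) = 100262*(1/290841) + 319236*(-1/308864) = 100262/290841 - 79809/77216 = -15469898777/22457578656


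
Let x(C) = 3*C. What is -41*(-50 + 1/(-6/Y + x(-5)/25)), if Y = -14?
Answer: 13735/6 ≈ 2289.2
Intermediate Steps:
-41*(-50 + 1/(-6/Y + x(-5)/25)) = -41*(-50 + 1/(-6/(-14) + (3*(-5))/25)) = -41*(-50 + 1/(-6*(-1/14) - 15*1/25)) = -41*(-50 + 1/(3/7 - ⅗)) = -41*(-50 + 1/(-6/35)) = -41*(-50 - 35/6) = -41*(-335/6) = 13735/6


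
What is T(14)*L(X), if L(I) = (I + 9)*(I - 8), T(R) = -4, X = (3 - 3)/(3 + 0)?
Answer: 288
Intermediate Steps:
X = 0 (X = 0/3 = 0*(⅓) = 0)
L(I) = (-8 + I)*(9 + I) (L(I) = (9 + I)*(-8 + I) = (-8 + I)*(9 + I))
T(14)*L(X) = -4*(-72 + 0 + 0²) = -4*(-72 + 0 + 0) = -4*(-72) = 288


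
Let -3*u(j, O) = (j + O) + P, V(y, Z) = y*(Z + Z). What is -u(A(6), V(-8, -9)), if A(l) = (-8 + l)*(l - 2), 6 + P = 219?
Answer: 349/3 ≈ 116.33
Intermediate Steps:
V(y, Z) = 2*Z*y (V(y, Z) = y*(2*Z) = 2*Z*y)
P = 213 (P = -6 + 219 = 213)
A(l) = (-8 + l)*(-2 + l)
u(j, O) = -71 - O/3 - j/3 (u(j, O) = -((j + O) + 213)/3 = -((O + j) + 213)/3 = -(213 + O + j)/3 = -71 - O/3 - j/3)
-u(A(6), V(-8, -9)) = -(-71 - 2*(-9)*(-8)/3 - (16 + 6² - 10*6)/3) = -(-71 - ⅓*144 - (16 + 36 - 60)/3) = -(-71 - 48 - ⅓*(-8)) = -(-71 - 48 + 8/3) = -1*(-349/3) = 349/3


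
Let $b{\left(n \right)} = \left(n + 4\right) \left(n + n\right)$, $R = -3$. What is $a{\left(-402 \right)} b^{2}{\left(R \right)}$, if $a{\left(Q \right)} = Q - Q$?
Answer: $0$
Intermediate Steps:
$a{\left(Q \right)} = 0$
$b{\left(n \right)} = 2 n \left(4 + n\right)$ ($b{\left(n \right)} = \left(4 + n\right) 2 n = 2 n \left(4 + n\right)$)
$a{\left(-402 \right)} b^{2}{\left(R \right)} = 0 \left(2 \left(-3\right) \left(4 - 3\right)\right)^{2} = 0 \left(2 \left(-3\right) 1\right)^{2} = 0 \left(-6\right)^{2} = 0 \cdot 36 = 0$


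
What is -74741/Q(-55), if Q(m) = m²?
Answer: -74741/3025 ≈ -24.708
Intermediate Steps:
-74741/Q(-55) = -74741/((-55)²) = -74741/3025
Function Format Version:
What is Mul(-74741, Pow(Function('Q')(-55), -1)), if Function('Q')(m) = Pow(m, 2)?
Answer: Rational(-74741, 3025) ≈ -24.708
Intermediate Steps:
Mul(-74741, Pow(Function('Q')(-55), -1)) = Mul(-74741, Pow(Pow(-55, 2), -1)) = Mul(-74741, Pow(3025, -1)) = Mul(-74741, Rational(1, 3025)) = Rational(-74741, 3025)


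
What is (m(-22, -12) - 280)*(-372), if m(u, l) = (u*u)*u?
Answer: 4065216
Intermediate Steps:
m(u, l) = u³ (m(u, l) = u²*u = u³)
(m(-22, -12) - 280)*(-372) = ((-22)³ - 280)*(-372) = (-10648 - 280)*(-372) = -10928*(-372) = 4065216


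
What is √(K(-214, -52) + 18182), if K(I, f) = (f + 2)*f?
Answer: √20782 ≈ 144.16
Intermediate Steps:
K(I, f) = f*(2 + f) (K(I, f) = (2 + f)*f = f*(2 + f))
√(K(-214, -52) + 18182) = √(-52*(2 - 52) + 18182) = √(-52*(-50) + 18182) = √(2600 + 18182) = √20782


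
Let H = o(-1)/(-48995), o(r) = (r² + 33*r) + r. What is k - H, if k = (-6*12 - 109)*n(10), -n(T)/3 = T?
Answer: 266042817/48995 ≈ 5430.0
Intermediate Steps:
n(T) = -3*T
o(r) = r² + 34*r
H = 33/48995 (H = -(34 - 1)/(-48995) = -1*33*(-1/48995) = -33*(-1/48995) = 33/48995 ≈ 0.00067354)
k = 5430 (k = (-6*12 - 109)*(-3*10) = (-72 - 109)*(-30) = -181*(-30) = 5430)
k - H = 5430 - 1*33/48995 = 5430 - 33/48995 = 266042817/48995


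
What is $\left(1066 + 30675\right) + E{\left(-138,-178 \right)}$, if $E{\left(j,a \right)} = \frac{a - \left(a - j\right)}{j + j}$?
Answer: $\frac{63483}{2} \approx 31742.0$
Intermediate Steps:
$E{\left(j,a \right)} = \frac{1}{2}$ ($E{\left(j,a \right)} = \frac{j}{2 j} = j \frac{1}{2 j} = \frac{1}{2}$)
$\left(1066 + 30675\right) + E{\left(-138,-178 \right)} = \left(1066 + 30675\right) + \frac{1}{2} = 31741 + \frac{1}{2} = \frac{63483}{2}$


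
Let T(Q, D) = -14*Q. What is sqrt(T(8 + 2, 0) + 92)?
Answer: 4*I*sqrt(3) ≈ 6.9282*I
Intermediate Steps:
sqrt(T(8 + 2, 0) + 92) = sqrt(-14*(8 + 2) + 92) = sqrt(-14*10 + 92) = sqrt(-140 + 92) = sqrt(-48) = 4*I*sqrt(3)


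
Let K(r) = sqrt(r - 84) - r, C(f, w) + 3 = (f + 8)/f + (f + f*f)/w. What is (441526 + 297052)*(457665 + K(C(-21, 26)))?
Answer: 92277037947730/273 + 1477156*I*sqrt(1308489)/273 ≈ 3.3801e+11 + 6.1894e+6*I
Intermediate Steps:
C(f, w) = -3 + (8 + f)/f + (f + f**2)/w (C(f, w) = -3 + ((f + 8)/f + (f + f*f)/w) = -3 + ((8 + f)/f + (f + f**2)/w) = -3 + (8 + f)/f + (f + f**2)/w)
K(r) = sqrt(-84 + r) - r
(441526 + 297052)*(457665 + K(C(-21, 26))) = (441526 + 297052)*(457665 + (sqrt(-84 + (-2 + 8/(-21) - 21/26 + (-21)**2/26)) - (-2 + 8/(-21) - 21/26 + (-21)**2/26))) = 738578*(457665 + (sqrt(-84 + (-2 + 8*(-1/21) - 21*1/26 + 441*(1/26))) - (-2 + 8*(-1/21) - 21*1/26 + 441*(1/26)))) = 738578*(457665 + (sqrt(-84 + (-2 - 8/21 - 21/26 + 441/26)) - (-2 - 8/21 - 21/26 + 441/26))) = 738578*(457665 + (sqrt(-84 + 3760/273) - 1*3760/273)) = 738578*(457665 + (sqrt(-19172/273) - 3760/273)) = 738578*(457665 + (2*I*sqrt(1308489)/273 - 3760/273)) = 738578*(457665 + (-3760/273 + 2*I*sqrt(1308489)/273)) = 738578*(124938785/273 + 2*I*sqrt(1308489)/273) = 92277037947730/273 + 1477156*I*sqrt(1308489)/273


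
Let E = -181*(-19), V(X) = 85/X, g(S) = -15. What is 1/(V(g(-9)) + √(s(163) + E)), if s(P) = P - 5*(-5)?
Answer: 51/32354 + 27*√403/32354 ≈ 0.018329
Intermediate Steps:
s(P) = 25 + P (s(P) = P + 25 = 25 + P)
E = 3439
1/(V(g(-9)) + √(s(163) + E)) = 1/(85/(-15) + √((25 + 163) + 3439)) = 1/(85*(-1/15) + √(188 + 3439)) = 1/(-17/3 + √3627) = 1/(-17/3 + 3*√403)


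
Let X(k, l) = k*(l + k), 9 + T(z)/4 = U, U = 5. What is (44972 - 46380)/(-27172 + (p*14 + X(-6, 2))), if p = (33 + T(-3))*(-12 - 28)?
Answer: 352/9167 ≈ 0.038399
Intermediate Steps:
T(z) = -16 (T(z) = -36 + 4*5 = -36 + 20 = -16)
X(k, l) = k*(k + l)
p = -680 (p = (33 - 16)*(-12 - 28) = 17*(-40) = -680)
(44972 - 46380)/(-27172 + (p*14 + X(-6, 2))) = (44972 - 46380)/(-27172 + (-680*14 - 6*(-6 + 2))) = -1408/(-27172 + (-9520 - 6*(-4))) = -1408/(-27172 + (-9520 + 24)) = -1408/(-27172 - 9496) = -1408/(-36668) = -1408*(-1/36668) = 352/9167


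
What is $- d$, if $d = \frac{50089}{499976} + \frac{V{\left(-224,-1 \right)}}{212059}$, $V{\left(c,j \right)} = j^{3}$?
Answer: $- \frac{10621323275}{106024410584} \approx -0.10018$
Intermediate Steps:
$d = \frac{10621323275}{106024410584}$ ($d = \frac{50089}{499976} + \frac{\left(-1\right)^{3}}{212059} = 50089 \cdot \frac{1}{499976} - \frac{1}{212059} = \frac{50089}{499976} - \frac{1}{212059} = \frac{10621323275}{106024410584} \approx 0.10018$)
$- d = \left(-1\right) \frac{10621323275}{106024410584} = - \frac{10621323275}{106024410584}$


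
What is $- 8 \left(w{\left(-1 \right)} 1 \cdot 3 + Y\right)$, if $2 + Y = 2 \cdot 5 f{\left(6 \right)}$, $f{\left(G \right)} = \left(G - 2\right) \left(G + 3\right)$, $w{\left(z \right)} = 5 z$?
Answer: $-2744$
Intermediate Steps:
$f{\left(G \right)} = \left(-2 + G\right) \left(3 + G\right)$
$Y = 358$ ($Y = -2 + 2 \cdot 5 \left(-6 + 6 + 6^{2}\right) = -2 + 10 \left(-6 + 6 + 36\right) = -2 + 10 \cdot 36 = -2 + 360 = 358$)
$- 8 \left(w{\left(-1 \right)} 1 \cdot 3 + Y\right) = - 8 \left(5 \left(-1\right) 1 \cdot 3 + 358\right) = - 8 \left(\left(-5\right) 1 \cdot 3 + 358\right) = - 8 \left(\left(-5\right) 3 + 358\right) = - 8 \left(-15 + 358\right) = \left(-8\right) 343 = -2744$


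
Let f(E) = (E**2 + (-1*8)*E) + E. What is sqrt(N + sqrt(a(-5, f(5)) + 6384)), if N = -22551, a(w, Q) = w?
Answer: sqrt(-22551 + sqrt(6379)) ≈ 149.9*I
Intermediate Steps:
f(E) = E**2 - 7*E (f(E) = (E**2 - 8*E) + E = E**2 - 7*E)
sqrt(N + sqrt(a(-5, f(5)) + 6384)) = sqrt(-22551 + sqrt(-5 + 6384)) = sqrt(-22551 + sqrt(6379))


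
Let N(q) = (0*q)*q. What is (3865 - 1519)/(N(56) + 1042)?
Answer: 1173/521 ≈ 2.2514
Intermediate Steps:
N(q) = 0 (N(q) = 0*q = 0)
(3865 - 1519)/(N(56) + 1042) = (3865 - 1519)/(0 + 1042) = 2346/1042 = 2346*(1/1042) = 1173/521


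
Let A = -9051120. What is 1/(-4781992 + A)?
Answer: -1/13833112 ≈ -7.2290e-8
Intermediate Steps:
1/(-4781992 + A) = 1/(-4781992 - 9051120) = 1/(-13833112) = -1/13833112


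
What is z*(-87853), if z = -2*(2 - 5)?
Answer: -527118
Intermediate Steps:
z = 6 (z = -2*(-3) = 6)
z*(-87853) = 6*(-87853) = -527118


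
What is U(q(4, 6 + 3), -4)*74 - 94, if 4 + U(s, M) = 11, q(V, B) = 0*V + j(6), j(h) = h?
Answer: 424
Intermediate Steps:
q(V, B) = 6 (q(V, B) = 0*V + 6 = 0 + 6 = 6)
U(s, M) = 7 (U(s, M) = -4 + 11 = 7)
U(q(4, 6 + 3), -4)*74 - 94 = 7*74 - 94 = 518 - 94 = 424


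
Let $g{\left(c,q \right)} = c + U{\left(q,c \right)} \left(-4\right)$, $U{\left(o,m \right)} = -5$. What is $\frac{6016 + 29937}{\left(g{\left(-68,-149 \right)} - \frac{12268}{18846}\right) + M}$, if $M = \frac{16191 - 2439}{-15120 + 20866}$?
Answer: $- \frac{973329646887}{1252299826} \approx -777.23$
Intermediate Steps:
$M = \frac{6876}{2873}$ ($M = \frac{13752}{5746} = 13752 \cdot \frac{1}{5746} = \frac{6876}{2873} \approx 2.3933$)
$g{\left(c,q \right)} = 20 + c$ ($g{\left(c,q \right)} = c - -20 = c + 20 = 20 + c$)
$\frac{6016 + 29937}{\left(g{\left(-68,-149 \right)} - \frac{12268}{18846}\right) + M} = \frac{6016 + 29937}{\left(\left(20 - 68\right) - \frac{12268}{18846}\right) + \frac{6876}{2873}} = \frac{35953}{\left(-48 - 12268 \cdot \frac{1}{18846}\right) + \frac{6876}{2873}} = \frac{35953}{\left(-48 - \frac{6134}{9423}\right) + \frac{6876}{2873}} = \frac{35953}{- \frac{458438}{9423} + \frac{6876}{2873}} = \frac{35953}{- \frac{1252299826}{27072279}} = 35953 \left(- \frac{27072279}{1252299826}\right) = - \frac{973329646887}{1252299826}$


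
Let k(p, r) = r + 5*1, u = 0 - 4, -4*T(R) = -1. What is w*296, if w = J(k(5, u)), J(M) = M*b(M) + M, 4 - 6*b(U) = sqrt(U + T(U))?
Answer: 1480/3 - 74*sqrt(5)/3 ≈ 438.18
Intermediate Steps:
T(R) = 1/4 (T(R) = -1/4*(-1) = 1/4)
u = -4
b(U) = 2/3 - sqrt(1/4 + U)/6 (b(U) = 2/3 - sqrt(U + 1/4)/6 = 2/3 - sqrt(1/4 + U)/6)
k(p, r) = 5 + r (k(p, r) = r + 5 = 5 + r)
J(M) = M + M*(2/3 - sqrt(1 + 4*M)/12) (J(M) = M*(2/3 - sqrt(1 + 4*M)/12) + M = M + M*(2/3 - sqrt(1 + 4*M)/12))
w = 5/3 - sqrt(5)/12 (w = (5 - 4)*(20 - sqrt(1 + 4*(5 - 4)))/12 = (1/12)*1*(20 - sqrt(1 + 4*1)) = (1/12)*1*(20 - sqrt(1 + 4)) = (1/12)*1*(20 - sqrt(5)) = 5/3 - sqrt(5)/12 ≈ 1.4803)
w*296 = (5/3 - sqrt(5)/12)*296 = 1480/3 - 74*sqrt(5)/3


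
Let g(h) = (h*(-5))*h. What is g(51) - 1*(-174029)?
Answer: 161024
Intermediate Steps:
g(h) = -5*h² (g(h) = (-5*h)*h = -5*h²)
g(51) - 1*(-174029) = -5*51² - 1*(-174029) = -5*2601 + 174029 = -13005 + 174029 = 161024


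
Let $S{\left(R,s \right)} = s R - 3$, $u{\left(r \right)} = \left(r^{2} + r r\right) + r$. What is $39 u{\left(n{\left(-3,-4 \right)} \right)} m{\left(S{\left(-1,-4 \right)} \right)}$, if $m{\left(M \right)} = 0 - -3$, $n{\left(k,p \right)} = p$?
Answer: $3276$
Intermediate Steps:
$u{\left(r \right)} = r + 2 r^{2}$ ($u{\left(r \right)} = \left(r^{2} + r^{2}\right) + r = 2 r^{2} + r = r + 2 r^{2}$)
$S{\left(R,s \right)} = -3 + R s$ ($S{\left(R,s \right)} = R s - 3 = -3 + R s$)
$m{\left(M \right)} = 3$ ($m{\left(M \right)} = 0 + 3 = 3$)
$39 u{\left(n{\left(-3,-4 \right)} \right)} m{\left(S{\left(-1,-4 \right)} \right)} = 39 \left(- 4 \left(1 + 2 \left(-4\right)\right)\right) 3 = 39 \left(- 4 \left(1 - 8\right)\right) 3 = 39 \left(\left(-4\right) \left(-7\right)\right) 3 = 39 \cdot 28 \cdot 3 = 1092 \cdot 3 = 3276$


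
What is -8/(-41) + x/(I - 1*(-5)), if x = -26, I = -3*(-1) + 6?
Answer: -477/287 ≈ -1.6620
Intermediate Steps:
I = 9 (I = 3 + 6 = 9)
-8/(-41) + x/(I - 1*(-5)) = -8/(-41) - 26/(9 - 1*(-5)) = -8*(-1/41) - 26/(9 + 5) = 8/41 - 26/14 = 8/41 + (1/14)*(-26) = 8/41 - 13/7 = -477/287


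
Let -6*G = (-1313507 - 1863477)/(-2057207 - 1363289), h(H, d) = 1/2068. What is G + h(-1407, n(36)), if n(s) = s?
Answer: -51167812/331574331 ≈ -0.15432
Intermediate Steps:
h(H, d) = 1/2068
G = -397123/2565372 (G = -(-1313507 - 1863477)/(6*(-2057207 - 1363289)) = -(-1588492)/(3*(-3420496)) = -(-1588492)*(-1)/(3*3420496) = -⅙*397123/427562 = -397123/2565372 ≈ -0.15480)
G + h(-1407, n(36)) = -397123/2565372 + 1/2068 = -51167812/331574331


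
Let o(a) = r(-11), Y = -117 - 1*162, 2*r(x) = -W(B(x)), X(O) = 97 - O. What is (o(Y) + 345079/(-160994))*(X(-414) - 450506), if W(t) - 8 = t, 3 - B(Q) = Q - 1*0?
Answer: 952195269935/160994 ≈ 5.9145e+6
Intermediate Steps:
B(Q) = 3 - Q (B(Q) = 3 - (Q - 1*0) = 3 - (Q + 0) = 3 - Q)
W(t) = 8 + t
r(x) = -11/2 + x/2 (r(x) = (-(8 + (3 - x)))/2 = (-(11 - x))/2 = (-11 + x)/2 = -11/2 + x/2)
Y = -279 (Y = -117 - 162 = -279)
o(a) = -11 (o(a) = -11/2 + (1/2)*(-11) = -11/2 - 11/2 = -11)
(o(Y) + 345079/(-160994))*(X(-414) - 450506) = (-11 + 345079/(-160994))*((97 - 1*(-414)) - 450506) = (-11 + 345079*(-1/160994))*((97 + 414) - 450506) = (-11 - 345079/160994)*(511 - 450506) = -2116013/160994*(-449995) = 952195269935/160994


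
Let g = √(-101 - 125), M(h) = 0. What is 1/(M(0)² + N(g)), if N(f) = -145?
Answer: -1/145 ≈ -0.0068966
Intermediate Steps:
g = I*√226 (g = √(-226) = I*√226 ≈ 15.033*I)
1/(M(0)² + N(g)) = 1/(0² - 145) = 1/(0 - 145) = 1/(-145) = -1/145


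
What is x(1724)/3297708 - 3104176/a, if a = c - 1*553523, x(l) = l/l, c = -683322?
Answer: 10236667265453/4078753651260 ≈ 2.5098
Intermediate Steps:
x(l) = 1
a = -1236845 (a = -683322 - 1*553523 = -683322 - 553523 = -1236845)
x(1724)/3297708 - 3104176/a = 1/3297708 - 3104176/(-1236845) = 1*(1/3297708) - 3104176*(-1/1236845) = 1/3297708 + 3104176/1236845 = 10236667265453/4078753651260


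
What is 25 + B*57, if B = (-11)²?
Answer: 6922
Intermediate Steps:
B = 121
25 + B*57 = 25 + 121*57 = 25 + 6897 = 6922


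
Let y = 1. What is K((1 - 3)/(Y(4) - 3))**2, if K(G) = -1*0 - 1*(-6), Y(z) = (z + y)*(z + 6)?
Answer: 36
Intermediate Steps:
Y(z) = (1 + z)*(6 + z) (Y(z) = (z + 1)*(z + 6) = (1 + z)*(6 + z))
K(G) = 6 (K(G) = 0 + 6 = 6)
K((1 - 3)/(Y(4) - 3))**2 = 6**2 = 36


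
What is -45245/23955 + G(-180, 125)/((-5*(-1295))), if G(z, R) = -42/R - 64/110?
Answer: -80570424367/42654871875 ≈ -1.8889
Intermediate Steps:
G(z, R) = -32/55 - 42/R (G(z, R) = -42/R - 64*1/110 = -42/R - 32/55 = -32/55 - 42/R)
-45245/23955 + G(-180, 125)/((-5*(-1295))) = -45245/23955 + (-32/55 - 42/125)/((-5*(-1295))) = -45245*1/23955 + (-32/55 - 42*1/125)/6475 = -9049/4791 + (-32/55 - 42/125)*(1/6475) = -9049/4791 - 1262/1375*1/6475 = -9049/4791 - 1262/8903125 = -80570424367/42654871875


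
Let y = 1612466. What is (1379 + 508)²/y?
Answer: 3560769/1612466 ≈ 2.2083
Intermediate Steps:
(1379 + 508)²/y = (1379 + 508)²/1612466 = 1887²*(1/1612466) = 3560769*(1/1612466) = 3560769/1612466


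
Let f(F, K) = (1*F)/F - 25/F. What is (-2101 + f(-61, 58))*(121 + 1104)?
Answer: -156891875/61 ≈ -2.5720e+6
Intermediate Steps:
f(F, K) = 1 - 25/F (f(F, K) = F/F - 25/F = 1 - 25/F)
(-2101 + f(-61, 58))*(121 + 1104) = (-2101 + (-25 - 61)/(-61))*(121 + 1104) = (-2101 - 1/61*(-86))*1225 = (-2101 + 86/61)*1225 = -128075/61*1225 = -156891875/61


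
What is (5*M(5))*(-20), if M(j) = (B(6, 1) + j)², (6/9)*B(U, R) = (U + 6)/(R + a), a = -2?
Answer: -16900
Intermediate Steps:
B(U, R) = 3*(6 + U)/(2*(-2 + R)) (B(U, R) = 3*((U + 6)/(R - 2))/2 = 3*((6 + U)/(-2 + R))/2 = 3*(6 + U)/(2*(-2 + R)))
M(j) = (-18 + j)² (M(j) = (3*(6 + 6)/(2*(-2 + 1)) + j)² = ((3/2)*12/(-1) + j)² = ((3/2)*(-1)*12 + j)² = (-18 + j)²)
(5*M(5))*(-20) = (5*(-18 + 5)²)*(-20) = (5*(-13)²)*(-20) = (5*169)*(-20) = 845*(-20) = -16900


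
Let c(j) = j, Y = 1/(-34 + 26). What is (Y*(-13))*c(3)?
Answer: 39/8 ≈ 4.8750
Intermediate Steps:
Y = -1/8 (Y = 1/(-8) = -1/8 ≈ -0.12500)
(Y*(-13))*c(3) = -1/8*(-13)*3 = (13/8)*3 = 39/8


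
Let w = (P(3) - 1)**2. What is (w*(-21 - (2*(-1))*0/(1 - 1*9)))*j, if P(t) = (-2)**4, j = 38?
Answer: -179550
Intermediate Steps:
P(t) = 16
w = 225 (w = (16 - 1)**2 = 15**2 = 225)
(w*(-21 - (2*(-1))*0/(1 - 1*9)))*j = (225*(-21 - (2*(-1))*0/(1 - 1*9)))*38 = (225*(-21 - (-2*0)/(1 - 9)))*38 = (225*(-21 - 0/(-8)))*38 = (225*(-21 - 0*(-1)/8))*38 = (225*(-21 - 1*0))*38 = (225*(-21 + 0))*38 = (225*(-21))*38 = -4725*38 = -179550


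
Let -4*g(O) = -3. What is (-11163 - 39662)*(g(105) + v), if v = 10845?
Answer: -2204940975/4 ≈ -5.5124e+8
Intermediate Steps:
g(O) = ¾ (g(O) = -¼*(-3) = ¾)
(-11163 - 39662)*(g(105) + v) = (-11163 - 39662)*(¾ + 10845) = -50825*43383/4 = -2204940975/4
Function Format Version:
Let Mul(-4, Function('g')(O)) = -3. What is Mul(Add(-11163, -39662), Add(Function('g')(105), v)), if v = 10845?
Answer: Rational(-2204940975, 4) ≈ -5.5124e+8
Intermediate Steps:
Function('g')(O) = Rational(3, 4) (Function('g')(O) = Mul(Rational(-1, 4), -3) = Rational(3, 4))
Mul(Add(-11163, -39662), Add(Function('g')(105), v)) = Mul(Add(-11163, -39662), Add(Rational(3, 4), 10845)) = Mul(-50825, Rational(43383, 4)) = Rational(-2204940975, 4)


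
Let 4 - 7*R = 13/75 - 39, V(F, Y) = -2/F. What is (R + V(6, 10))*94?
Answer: 285478/525 ≈ 543.77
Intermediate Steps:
R = 3212/525 (R = 4/7 - (13/75 - 39)/7 = 4/7 - 1/7*(-2912/75) = 4/7 + 416/75 = 3212/525 ≈ 6.1181)
(R + V(6, 10))*94 = (3212/525 - 2/6)*94 = (3212/525 - 2*1/6)*94 = (3212/525 - 1/3)*94 = (3037/525)*94 = 285478/525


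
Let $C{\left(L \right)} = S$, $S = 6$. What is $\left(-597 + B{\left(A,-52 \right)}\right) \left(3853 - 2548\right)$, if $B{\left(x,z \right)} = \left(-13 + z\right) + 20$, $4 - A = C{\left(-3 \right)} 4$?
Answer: $-837810$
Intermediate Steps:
$C{\left(L \right)} = 6$
$A = -20$ ($A = 4 - 6 \cdot 4 = 4 - 24 = -20$)
$B{\left(x,z \right)} = 7 + z$
$\left(-597 + B{\left(A,-52 \right)}\right) \left(3853 - 2548\right) = \left(-597 + \left(7 - 52\right)\right) \left(3853 - 2548\right) = \left(-597 - 45\right) 1305 = \left(-642\right) 1305 = -837810$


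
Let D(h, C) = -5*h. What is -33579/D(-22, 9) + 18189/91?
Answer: -1054899/10010 ≈ -105.38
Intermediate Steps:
-33579/D(-22, 9) + 18189/91 = -33579/((-5*(-22))) + 18189/91 = -33579/110 + 18189*(1/91) = -33579*1/110 + 18189/91 = -33579/110 + 18189/91 = -1054899/10010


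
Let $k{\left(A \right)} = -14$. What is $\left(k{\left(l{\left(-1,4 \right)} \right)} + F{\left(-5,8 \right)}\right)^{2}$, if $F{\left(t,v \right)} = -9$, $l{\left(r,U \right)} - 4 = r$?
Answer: $529$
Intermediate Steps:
$l{\left(r,U \right)} = 4 + r$
$\left(k{\left(l{\left(-1,4 \right)} \right)} + F{\left(-5,8 \right)}\right)^{2} = \left(-14 - 9\right)^{2} = \left(-23\right)^{2} = 529$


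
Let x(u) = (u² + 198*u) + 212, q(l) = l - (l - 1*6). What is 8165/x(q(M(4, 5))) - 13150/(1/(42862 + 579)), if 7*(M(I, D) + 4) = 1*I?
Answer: -820313771235/1436 ≈ -5.7125e+8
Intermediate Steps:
M(I, D) = -4 + I/7 (M(I, D) = -4 + (1*I)/7 = -4 + I/7)
q(l) = 6 (q(l) = l - (l - 6) = l - (-6 + l) = l + (6 - l) = 6)
x(u) = 212 + u² + 198*u
8165/x(q(M(4, 5))) - 13150/(1/(42862 + 579)) = 8165/(212 + 6² + 198*6) - 13150/(1/(42862 + 579)) = 8165/(212 + 36 + 1188) - 13150/(1/43441) = 8165/1436 - 13150/1/43441 = 8165*(1/1436) - 13150*43441 = 8165/1436 - 571249150 = -820313771235/1436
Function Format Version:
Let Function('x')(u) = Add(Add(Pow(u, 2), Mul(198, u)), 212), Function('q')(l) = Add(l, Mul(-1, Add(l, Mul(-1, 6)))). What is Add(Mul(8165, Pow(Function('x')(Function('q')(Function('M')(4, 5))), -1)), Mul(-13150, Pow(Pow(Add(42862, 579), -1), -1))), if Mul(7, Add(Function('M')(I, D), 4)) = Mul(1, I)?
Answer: Rational(-820313771235, 1436) ≈ -5.7125e+8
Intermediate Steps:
Function('M')(I, D) = Add(-4, Mul(Rational(1, 7), I)) (Function('M')(I, D) = Add(-4, Mul(Rational(1, 7), Mul(1, I))) = Add(-4, Mul(Rational(1, 7), I)))
Function('q')(l) = 6 (Function('q')(l) = Add(l, Mul(-1, Add(l, -6))) = Add(l, Mul(-1, Add(-6, l))) = Add(l, Add(6, Mul(-1, l))) = 6)
Function('x')(u) = Add(212, Pow(u, 2), Mul(198, u))
Add(Mul(8165, Pow(Function('x')(Function('q')(Function('M')(4, 5))), -1)), Mul(-13150, Pow(Pow(Add(42862, 579), -1), -1))) = Add(Mul(8165, Pow(Add(212, Pow(6, 2), Mul(198, 6)), -1)), Mul(-13150, Pow(Pow(Add(42862, 579), -1), -1))) = Add(Mul(8165, Pow(Add(212, 36, 1188), -1)), Mul(-13150, Pow(Pow(43441, -1), -1))) = Add(Mul(8165, Pow(1436, -1)), Mul(-13150, Pow(Rational(1, 43441), -1))) = Add(Mul(8165, Rational(1, 1436)), Mul(-13150, 43441)) = Add(Rational(8165, 1436), -571249150) = Rational(-820313771235, 1436)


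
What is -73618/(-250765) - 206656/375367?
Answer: -24188324034/94128905755 ≈ -0.25697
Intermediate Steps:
-73618/(-250765) - 206656/375367 = -73618*(-1/250765) - 206656*1/375367 = 73618/250765 - 206656/375367 = -24188324034/94128905755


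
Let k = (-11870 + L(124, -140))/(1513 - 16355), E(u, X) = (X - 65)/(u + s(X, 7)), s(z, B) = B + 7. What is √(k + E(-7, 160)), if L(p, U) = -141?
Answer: √155224596898/103894 ≈ 3.7922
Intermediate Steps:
s(z, B) = 7 + B
E(u, X) = (-65 + X)/(14 + u) (E(u, X) = (X - 65)/(u + (7 + 7)) = (-65 + X)/(u + 14) = (-65 + X)/(14 + u))
k = 12011/14842 (k = (-11870 - 141)/(1513 - 16355) = -12011/(-14842) = -12011*(-1/14842) = 12011/14842 ≈ 0.80926)
√(k + E(-7, 160)) = √(12011/14842 + (-65 + 160)/(14 - 7)) = √(12011/14842 + 95/7) = √(1494067/103894) = √155224596898/103894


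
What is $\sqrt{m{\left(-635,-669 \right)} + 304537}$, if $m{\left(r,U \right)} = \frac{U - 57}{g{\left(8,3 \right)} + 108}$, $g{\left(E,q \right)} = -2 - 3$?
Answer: $\frac{\sqrt{3230758255}}{103} \approx 551.84$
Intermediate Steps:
$g{\left(E,q \right)} = -5$ ($g{\left(E,q \right)} = -2 - 3 = -5$)
$m{\left(r,U \right)} = - \frac{57}{103} + \frac{U}{103}$ ($m{\left(r,U \right)} = \frac{U - 57}{-5 + 108} = \frac{-57 + U}{103} = \left(-57 + U\right) \frac{1}{103} = - \frac{57}{103} + \frac{U}{103}$)
$\sqrt{m{\left(-635,-669 \right)} + 304537} = \sqrt{\left(- \frac{57}{103} + \frac{1}{103} \left(-669\right)\right) + 304537} = \sqrt{\left(- \frac{57}{103} - \frac{669}{103}\right) + 304537} = \sqrt{- \frac{726}{103} + 304537} = \sqrt{\frac{31366585}{103}} = \frac{\sqrt{3230758255}}{103}$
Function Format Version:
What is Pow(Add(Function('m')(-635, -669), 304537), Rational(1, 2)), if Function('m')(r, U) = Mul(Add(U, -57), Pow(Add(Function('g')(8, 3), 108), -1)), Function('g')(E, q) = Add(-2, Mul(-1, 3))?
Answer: Mul(Rational(1, 103), Pow(3230758255, Rational(1, 2))) ≈ 551.84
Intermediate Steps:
Function('g')(E, q) = -5 (Function('g')(E, q) = Add(-2, -3) = -5)
Function('m')(r, U) = Add(Rational(-57, 103), Mul(Rational(1, 103), U)) (Function('m')(r, U) = Mul(Add(U, -57), Pow(Add(-5, 108), -1)) = Mul(Add(-57, U), Pow(103, -1)) = Mul(Add(-57, U), Rational(1, 103)) = Add(Rational(-57, 103), Mul(Rational(1, 103), U)))
Pow(Add(Function('m')(-635, -669), 304537), Rational(1, 2)) = Pow(Add(Add(Rational(-57, 103), Mul(Rational(1, 103), -669)), 304537), Rational(1, 2)) = Pow(Add(Add(Rational(-57, 103), Rational(-669, 103)), 304537), Rational(1, 2)) = Pow(Add(Rational(-726, 103), 304537), Rational(1, 2)) = Pow(Rational(31366585, 103), Rational(1, 2)) = Mul(Rational(1, 103), Pow(3230758255, Rational(1, 2)))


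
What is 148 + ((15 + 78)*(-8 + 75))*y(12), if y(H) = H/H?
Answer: 6379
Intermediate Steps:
y(H) = 1
148 + ((15 + 78)*(-8 + 75))*y(12) = 148 + ((15 + 78)*(-8 + 75))*1 = 148 + (93*67)*1 = 148 + 6231*1 = 148 + 6231 = 6379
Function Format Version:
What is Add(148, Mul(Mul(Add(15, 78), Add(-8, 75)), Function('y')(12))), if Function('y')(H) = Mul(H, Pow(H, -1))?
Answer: 6379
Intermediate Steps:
Function('y')(H) = 1
Add(148, Mul(Mul(Add(15, 78), Add(-8, 75)), Function('y')(12))) = Add(148, Mul(Mul(Add(15, 78), Add(-8, 75)), 1)) = Add(148, Mul(Mul(93, 67), 1)) = Add(148, Mul(6231, 1)) = Add(148, 6231) = 6379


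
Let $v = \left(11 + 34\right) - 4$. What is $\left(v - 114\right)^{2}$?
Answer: $5329$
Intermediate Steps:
$v = 41$ ($v = 45 - 4 = 41$)
$\left(v - 114\right)^{2} = \left(41 - 114\right)^{2} = \left(-73\right)^{2} = 5329$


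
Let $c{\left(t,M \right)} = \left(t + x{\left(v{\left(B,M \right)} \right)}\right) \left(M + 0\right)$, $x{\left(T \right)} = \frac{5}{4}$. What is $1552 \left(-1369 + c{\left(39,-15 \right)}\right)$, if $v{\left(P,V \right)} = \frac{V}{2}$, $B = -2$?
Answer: $-3061708$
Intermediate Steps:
$v{\left(P,V \right)} = \frac{V}{2}$ ($v{\left(P,V \right)} = V \frac{1}{2} = \frac{V}{2}$)
$x{\left(T \right)} = \frac{5}{4}$ ($x{\left(T \right)} = 5 \cdot \frac{1}{4} = \frac{5}{4}$)
$c{\left(t,M \right)} = M \left(\frac{5}{4} + t\right)$ ($c{\left(t,M \right)} = \left(t + \frac{5}{4}\right) \left(M + 0\right) = \left(\frac{5}{4} + t\right) M = M \left(\frac{5}{4} + t\right)$)
$1552 \left(-1369 + c{\left(39,-15 \right)}\right) = 1552 \left(-1369 + \frac{1}{4} \left(-15\right) \left(5 + 4 \cdot 39\right)\right) = 1552 \left(-1369 + \frac{1}{4} \left(-15\right) \left(5 + 156\right)\right) = 1552 \left(-1369 + \frac{1}{4} \left(-15\right) 161\right) = 1552 \left(-1369 - \frac{2415}{4}\right) = 1552 \left(- \frac{7891}{4}\right) = -3061708$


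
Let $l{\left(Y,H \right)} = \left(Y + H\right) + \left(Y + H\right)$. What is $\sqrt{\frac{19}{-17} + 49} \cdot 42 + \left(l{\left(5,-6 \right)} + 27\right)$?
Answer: $25 + \frac{42 \sqrt{13838}}{17} \approx 315.63$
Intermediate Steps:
$l{\left(Y,H \right)} = 2 H + 2 Y$ ($l{\left(Y,H \right)} = \left(H + Y\right) + \left(H + Y\right) = 2 H + 2 Y$)
$\sqrt{\frac{19}{-17} + 49} \cdot 42 + \left(l{\left(5,-6 \right)} + 27\right) = \sqrt{\frac{19}{-17} + 49} \cdot 42 + \left(\left(2 \left(-6\right) + 2 \cdot 5\right) + 27\right) = \sqrt{19 \left(- \frac{1}{17}\right) + 49} \cdot 42 + \left(\left(-12 + 10\right) + 27\right) = \sqrt{- \frac{19}{17} + 49} \cdot 42 + \left(-2 + 27\right) = \sqrt{\frac{814}{17}} \cdot 42 + 25 = \frac{\sqrt{13838}}{17} \cdot 42 + 25 = \frac{42 \sqrt{13838}}{17} + 25 = 25 + \frac{42 \sqrt{13838}}{17}$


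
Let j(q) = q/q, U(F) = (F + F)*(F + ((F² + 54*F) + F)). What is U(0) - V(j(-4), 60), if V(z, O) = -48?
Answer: 48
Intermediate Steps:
U(F) = 2*F*(F² + 56*F) (U(F) = (2*F)*(F + (F² + 55*F)) = (2*F)*(F² + 56*F) = 2*F*(F² + 56*F))
j(q) = 1
U(0) - V(j(-4), 60) = 2*0²*(56 + 0) - 1*(-48) = 2*0*56 + 48 = 0 + 48 = 48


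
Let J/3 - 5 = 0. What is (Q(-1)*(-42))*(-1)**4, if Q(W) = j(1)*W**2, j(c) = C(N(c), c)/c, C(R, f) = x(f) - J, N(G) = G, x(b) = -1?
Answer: 672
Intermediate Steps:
J = 15 (J = 15 + 3*0 = 15 + 0 = 15)
C(R, f) = -16 (C(R, f) = -1 - 1*15 = -1 - 15 = -16)
j(c) = -16/c
Q(W) = -16*W**2 (Q(W) = (-16/1)*W**2 = (-16*1)*W**2 = -16*W**2)
(Q(-1)*(-42))*(-1)**4 = (-16*(-1)**2*(-42))*(-1)**4 = (-16*1*(-42))*1 = -16*(-42)*1 = 672*1 = 672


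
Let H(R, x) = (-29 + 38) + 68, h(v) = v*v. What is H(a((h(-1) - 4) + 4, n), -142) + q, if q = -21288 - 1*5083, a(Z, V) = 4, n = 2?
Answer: -26294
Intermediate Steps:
h(v) = v**2
H(R, x) = 77 (H(R, x) = 9 + 68 = 77)
q = -26371 (q = -21288 - 5083 = -26371)
H(a((h(-1) - 4) + 4, n), -142) + q = 77 - 26371 = -26294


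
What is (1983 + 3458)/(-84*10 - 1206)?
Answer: -5441/2046 ≈ -2.6593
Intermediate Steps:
(1983 + 3458)/(-84*10 - 1206) = 5441/(-840 - 1206) = 5441/(-2046) = 5441*(-1/2046) = -5441/2046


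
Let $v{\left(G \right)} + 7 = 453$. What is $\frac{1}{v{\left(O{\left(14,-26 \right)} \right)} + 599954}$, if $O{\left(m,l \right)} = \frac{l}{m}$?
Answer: $\frac{1}{600400} \approx 1.6656 \cdot 10^{-6}$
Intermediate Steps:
$v{\left(G \right)} = 446$ ($v{\left(G \right)} = -7 + 453 = 446$)
$\frac{1}{v{\left(O{\left(14,-26 \right)} \right)} + 599954} = \frac{1}{446 + 599954} = \frac{1}{600400}$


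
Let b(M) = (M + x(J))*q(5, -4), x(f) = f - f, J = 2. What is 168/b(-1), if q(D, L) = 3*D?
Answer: -56/5 ≈ -11.200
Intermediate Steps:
x(f) = 0
b(M) = 15*M (b(M) = (M + 0)*(3*5) = M*15 = 15*M)
168/b(-1) = 168/((15*(-1))) = 168/(-15) = 168*(-1/15) = -56/5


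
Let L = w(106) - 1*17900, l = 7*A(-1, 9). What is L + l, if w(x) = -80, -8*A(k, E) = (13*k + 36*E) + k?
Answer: -73005/4 ≈ -18251.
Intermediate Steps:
A(k, E) = -9*E/2 - 7*k/4 (A(k, E) = -((13*k + 36*E) + k)/8 = -(14*k + 36*E)/8 = -9*E/2 - 7*k/4)
l = -1085/4 (l = 7*(-9/2*9 - 7/4*(-1)) = 7*(-81/2 + 7/4) = 7*(-155/4) = -1085/4 ≈ -271.25)
L = -17980 (L = -80 - 1*17900 = -80 - 17900 = -17980)
L + l = -17980 - 1085/4 = -73005/4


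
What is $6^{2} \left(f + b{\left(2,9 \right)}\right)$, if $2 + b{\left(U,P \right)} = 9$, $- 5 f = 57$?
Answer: $- \frac{792}{5} \approx -158.4$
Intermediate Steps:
$f = - \frac{57}{5}$ ($f = \left(- \frac{1}{5}\right) 57 = - \frac{57}{5} \approx -11.4$)
$b{\left(U,P \right)} = 7$ ($b{\left(U,P \right)} = -2 + 9 = 7$)
$6^{2} \left(f + b{\left(2,9 \right)}\right) = 6^{2} \left(- \frac{57}{5} + 7\right) = 36 \left(- \frac{22}{5}\right) = - \frac{792}{5}$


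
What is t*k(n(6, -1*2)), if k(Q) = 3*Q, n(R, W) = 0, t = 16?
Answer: 0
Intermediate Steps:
t*k(n(6, -1*2)) = 16*(3*0) = 16*0 = 0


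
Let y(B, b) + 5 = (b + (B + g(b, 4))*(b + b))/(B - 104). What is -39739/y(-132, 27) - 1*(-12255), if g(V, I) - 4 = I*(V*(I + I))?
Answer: 511232909/40951 ≈ 12484.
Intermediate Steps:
g(V, I) = 4 + 2*V*I**2 (g(V, I) = 4 + I*(V*(I + I)) = 4 + I*(V*(2*I)) = 4 + I*(2*I*V) = 4 + 2*V*I**2)
y(B, b) = -5 + (b + 2*b*(4 + B + 32*b))/(-104 + B) (y(B, b) = -5 + (b + (B + (4 + 2*b*4**2))*(b + b))/(B - 104) = -5 + (b + (B + (4 + 2*b*16))*(2*b))/(-104 + B) = -5 + (b + (B + (4 + 32*b))*(2*b))/(-104 + B) = -5 + (b + (4 + B + 32*b)*(2*b))/(-104 + B) = -5 + (b + 2*b*(4 + B + 32*b))/(-104 + B))
-39739/y(-132, 27) - 1*(-12255) = -39739*(-104 - 132)/(520 - 5*(-132) + 9*27 + 64*27**2 + 2*(-132)*27) - 1*(-12255) = -39739*(-236/(520 + 660 + 243 + 64*729 - 7128)) + 12255 = -39739*(-236/(520 + 660 + 243 + 46656 - 7128)) + 12255 = -39739/((-1/236*40951)) + 12255 = -39739/(-40951/236) + 12255 = -39739*(-236/40951) + 12255 = 9378404/40951 + 12255 = 511232909/40951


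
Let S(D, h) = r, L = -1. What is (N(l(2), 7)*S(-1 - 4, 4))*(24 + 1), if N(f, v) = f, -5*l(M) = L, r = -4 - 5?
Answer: -45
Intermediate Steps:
r = -9
l(M) = ⅕ (l(M) = -⅕*(-1) = ⅕)
S(D, h) = -9
(N(l(2), 7)*S(-1 - 4, 4))*(24 + 1) = ((⅕)*(-9))*(24 + 1) = -9/5*25 = -45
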